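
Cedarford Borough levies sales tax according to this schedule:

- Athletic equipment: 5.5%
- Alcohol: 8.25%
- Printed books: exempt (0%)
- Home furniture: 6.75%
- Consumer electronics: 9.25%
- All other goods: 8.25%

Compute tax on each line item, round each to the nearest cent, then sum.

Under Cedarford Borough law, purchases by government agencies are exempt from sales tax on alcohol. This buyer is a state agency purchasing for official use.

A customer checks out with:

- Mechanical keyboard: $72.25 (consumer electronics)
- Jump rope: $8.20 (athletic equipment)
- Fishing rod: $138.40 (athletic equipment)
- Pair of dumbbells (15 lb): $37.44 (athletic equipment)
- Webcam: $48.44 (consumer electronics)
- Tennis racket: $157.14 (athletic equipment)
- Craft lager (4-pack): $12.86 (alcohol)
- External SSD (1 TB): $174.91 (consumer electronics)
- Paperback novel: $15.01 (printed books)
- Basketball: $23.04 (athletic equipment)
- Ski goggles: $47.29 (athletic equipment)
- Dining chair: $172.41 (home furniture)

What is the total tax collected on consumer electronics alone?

Mechanical keyboard $72.25: consumer electronics → 9.25% → $6.68
Webcam $48.44: consumer electronics → 9.25% → $4.48
External SSD (1 TB) $174.91: consumer electronics → 9.25% → $16.18
Tax on consumer electronics = $6.68 + $4.48 + $16.18 = $27.34

$27.34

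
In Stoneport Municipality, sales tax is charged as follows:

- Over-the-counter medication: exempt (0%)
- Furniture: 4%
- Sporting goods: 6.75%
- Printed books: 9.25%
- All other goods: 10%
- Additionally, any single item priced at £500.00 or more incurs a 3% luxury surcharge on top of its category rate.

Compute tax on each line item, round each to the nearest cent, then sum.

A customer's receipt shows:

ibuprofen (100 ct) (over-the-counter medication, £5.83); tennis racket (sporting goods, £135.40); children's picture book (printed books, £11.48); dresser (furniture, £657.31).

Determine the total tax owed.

£56.21

Ibuprofen (100 ct) £5.83: over-the-counter medication → 0% → £0.00
Tennis racket £135.40: sporting goods → 6.75% → £9.14
Children's picture book £11.48: printed books → 9.25% → £1.06
Dresser £657.31: furniture → 4% + 3% surcharge = 7% → £46.01
Total tax = £9.14 + £1.06 + £46.01 = £56.21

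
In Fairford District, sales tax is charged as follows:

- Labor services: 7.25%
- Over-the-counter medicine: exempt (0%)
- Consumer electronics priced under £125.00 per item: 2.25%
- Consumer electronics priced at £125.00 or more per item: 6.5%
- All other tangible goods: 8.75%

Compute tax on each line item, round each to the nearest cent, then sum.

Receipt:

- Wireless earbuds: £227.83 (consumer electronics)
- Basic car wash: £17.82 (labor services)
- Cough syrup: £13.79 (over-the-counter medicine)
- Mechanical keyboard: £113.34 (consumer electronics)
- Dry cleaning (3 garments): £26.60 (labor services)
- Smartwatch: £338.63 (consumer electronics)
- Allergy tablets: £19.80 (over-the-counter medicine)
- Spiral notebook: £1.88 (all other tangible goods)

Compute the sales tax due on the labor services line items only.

£3.22

Basic car wash £17.82: labor services → 7.25% → £1.29
Dry cleaning (3 garments) £26.60: labor services → 7.25% → £1.93
Tax on labor services = £1.29 + £1.93 = £3.22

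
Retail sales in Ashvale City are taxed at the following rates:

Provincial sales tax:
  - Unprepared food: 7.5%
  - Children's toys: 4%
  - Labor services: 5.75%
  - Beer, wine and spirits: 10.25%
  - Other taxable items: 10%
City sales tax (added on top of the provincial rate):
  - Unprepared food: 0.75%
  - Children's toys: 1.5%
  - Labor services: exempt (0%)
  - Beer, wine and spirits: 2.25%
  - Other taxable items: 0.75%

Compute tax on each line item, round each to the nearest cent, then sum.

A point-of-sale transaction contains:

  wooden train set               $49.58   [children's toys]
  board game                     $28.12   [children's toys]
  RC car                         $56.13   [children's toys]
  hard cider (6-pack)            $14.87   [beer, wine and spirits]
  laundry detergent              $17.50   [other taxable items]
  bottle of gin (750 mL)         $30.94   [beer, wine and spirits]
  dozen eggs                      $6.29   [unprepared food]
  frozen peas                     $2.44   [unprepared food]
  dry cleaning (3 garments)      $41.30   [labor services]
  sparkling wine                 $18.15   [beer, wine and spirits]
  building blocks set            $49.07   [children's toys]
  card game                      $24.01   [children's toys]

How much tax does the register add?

Wooden train set $49.58: children's toys → 4% + 1.5% city = 5.5% → $2.73
Board game $28.12: children's toys → 4% + 1.5% city = 5.5% → $1.55
RC car $56.13: children's toys → 4% + 1.5% city = 5.5% → $3.09
Hard cider (6-pack) $14.87: beer, wine and spirits → 10.25% + 2.25% city = 12.5% → $1.86
Laundry detergent $17.50: other taxable items → 10% + 0.75% city = 10.75% → $1.88
Bottle of gin (750 mL) $30.94: beer, wine and spirits → 10.25% + 2.25% city = 12.5% → $3.87
Dozen eggs $6.29: unprepared food → 7.5% + 0.75% city = 8.25% → $0.52
Frozen peas $2.44: unprepared food → 7.5% + 0.75% city = 8.25% → $0.20
Dry cleaning (3 garments) $41.30: labor services → 5.75% + 0% city = 5.75% → $2.37
Sparkling wine $18.15: beer, wine and spirits → 10.25% + 2.25% city = 12.5% → $2.27
Building blocks set $49.07: children's toys → 4% + 1.5% city = 5.5% → $2.70
Card game $24.01: children's toys → 4% + 1.5% city = 5.5% → $1.32
Total tax = $2.73 + $1.55 + $3.09 + $1.86 + $1.88 + $3.87 + $0.52 + $0.20 + $2.37 + $2.27 + $2.70 + $1.32 = $24.36

$24.36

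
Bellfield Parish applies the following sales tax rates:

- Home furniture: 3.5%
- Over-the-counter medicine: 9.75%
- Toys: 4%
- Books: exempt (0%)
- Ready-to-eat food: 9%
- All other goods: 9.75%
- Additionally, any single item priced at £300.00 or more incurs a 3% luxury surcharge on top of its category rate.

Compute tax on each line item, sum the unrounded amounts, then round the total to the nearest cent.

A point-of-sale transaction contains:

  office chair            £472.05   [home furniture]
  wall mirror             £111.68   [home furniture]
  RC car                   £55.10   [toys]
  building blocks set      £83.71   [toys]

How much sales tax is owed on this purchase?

Office chair £472.05: home furniture → 3.5% + 3% surcharge = 6.5% → £30.68325
Wall mirror £111.68: home furniture → 3.5% → £3.9088
RC car £55.10: toys → 4% → £2.204
Building blocks set £83.71: toys → 4% → £3.3484
Unrounded tax sum = £40.14445 → £40.14

£40.14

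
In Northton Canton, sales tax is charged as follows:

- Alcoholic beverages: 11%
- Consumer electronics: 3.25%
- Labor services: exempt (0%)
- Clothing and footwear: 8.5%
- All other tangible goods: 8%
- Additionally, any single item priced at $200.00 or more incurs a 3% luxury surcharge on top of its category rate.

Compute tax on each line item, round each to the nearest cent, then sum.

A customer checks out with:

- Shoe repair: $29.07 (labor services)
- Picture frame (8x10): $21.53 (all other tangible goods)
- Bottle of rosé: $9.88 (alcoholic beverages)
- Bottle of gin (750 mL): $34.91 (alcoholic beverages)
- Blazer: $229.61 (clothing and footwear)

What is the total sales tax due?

$33.06

Shoe repair $29.07: labor services → 0% → $0.00
Picture frame (8x10) $21.53: all other tangible goods → 8% → $1.72
Bottle of rosé $9.88: alcoholic beverages → 11% → $1.09
Bottle of gin (750 mL) $34.91: alcoholic beverages → 11% → $3.84
Blazer $229.61: clothing and footwear → 8.5% + 3% surcharge = 11.5% → $26.41
Total tax = $1.72 + $1.09 + $3.84 + $26.41 = $33.06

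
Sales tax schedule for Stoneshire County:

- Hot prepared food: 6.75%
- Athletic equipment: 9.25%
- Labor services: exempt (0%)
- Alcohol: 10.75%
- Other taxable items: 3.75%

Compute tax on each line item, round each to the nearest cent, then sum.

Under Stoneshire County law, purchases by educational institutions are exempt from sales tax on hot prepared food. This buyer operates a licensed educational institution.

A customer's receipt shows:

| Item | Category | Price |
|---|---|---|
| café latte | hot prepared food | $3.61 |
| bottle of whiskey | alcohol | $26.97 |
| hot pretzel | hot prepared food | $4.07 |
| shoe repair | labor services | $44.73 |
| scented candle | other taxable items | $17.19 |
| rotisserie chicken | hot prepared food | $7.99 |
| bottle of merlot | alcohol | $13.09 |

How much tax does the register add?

Café latte $3.61: hot prepared food, buyer-exempt → 0% → $0.00
Bottle of whiskey $26.97: alcohol → 10.75% → $2.90
Hot pretzel $4.07: hot prepared food, buyer-exempt → 0% → $0.00
Shoe repair $44.73: labor services → 0% → $0.00
Scented candle $17.19: other taxable items → 3.75% → $0.64
Rotisserie chicken $7.99: hot prepared food, buyer-exempt → 0% → $0.00
Bottle of merlot $13.09: alcohol → 10.75% → $1.41
Total tax = $2.90 + $0.64 + $1.41 = $4.95

$4.95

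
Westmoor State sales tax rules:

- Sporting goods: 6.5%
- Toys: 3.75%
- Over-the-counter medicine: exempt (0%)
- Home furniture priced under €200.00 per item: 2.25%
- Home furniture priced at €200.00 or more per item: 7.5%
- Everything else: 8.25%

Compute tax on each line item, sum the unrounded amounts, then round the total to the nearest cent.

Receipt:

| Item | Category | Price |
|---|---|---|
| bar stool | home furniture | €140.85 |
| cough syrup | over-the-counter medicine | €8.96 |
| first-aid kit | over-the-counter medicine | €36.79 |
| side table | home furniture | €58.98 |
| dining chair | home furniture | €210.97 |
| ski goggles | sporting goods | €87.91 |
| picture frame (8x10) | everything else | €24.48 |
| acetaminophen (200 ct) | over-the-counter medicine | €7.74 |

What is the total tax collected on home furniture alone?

Bar stool €140.85: home furniture, under €200.00 → 2.25% → €3.169125
Side table €58.98: home furniture, under €200.00 → 2.25% → €1.32705
Dining chair €210.97: home furniture, €200.00 or more → 7.5% → €15.82275
Tax on home furniture: unrounded sum = €20.318925 → €20.32

€20.32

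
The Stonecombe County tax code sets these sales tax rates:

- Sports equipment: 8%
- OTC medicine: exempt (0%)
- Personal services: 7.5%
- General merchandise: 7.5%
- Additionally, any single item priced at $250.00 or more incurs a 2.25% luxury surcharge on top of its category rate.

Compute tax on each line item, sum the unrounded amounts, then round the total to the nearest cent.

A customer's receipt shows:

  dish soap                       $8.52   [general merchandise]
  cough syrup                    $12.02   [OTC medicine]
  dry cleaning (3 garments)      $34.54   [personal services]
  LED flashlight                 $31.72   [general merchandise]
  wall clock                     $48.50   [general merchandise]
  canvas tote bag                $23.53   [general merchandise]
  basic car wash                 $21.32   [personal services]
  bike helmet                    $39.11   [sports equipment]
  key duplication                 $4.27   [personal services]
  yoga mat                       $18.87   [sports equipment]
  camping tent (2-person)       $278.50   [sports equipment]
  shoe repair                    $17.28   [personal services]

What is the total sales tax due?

$47.41

Dish soap $8.52: general merchandise → 7.5% → $0.639
Cough syrup $12.02: OTC medicine → 0% → $0.00
Dry cleaning (3 garments) $34.54: personal services → 7.5% → $2.5905
LED flashlight $31.72: general merchandise → 7.5% → $2.379
Wall clock $48.50: general merchandise → 7.5% → $3.6375
Canvas tote bag $23.53: general merchandise → 7.5% → $1.76475
Basic car wash $21.32: personal services → 7.5% → $1.599
Bike helmet $39.11: sports equipment → 8% → $3.1288
Key duplication $4.27: personal services → 7.5% → $0.32025
Yoga mat $18.87: sports equipment → 8% → $1.5096
Camping tent (2-person) $278.50: sports equipment → 8% + 2.25% surcharge = 10.25% → $28.54625
Shoe repair $17.28: personal services → 7.5% → $1.296
Unrounded tax sum = $47.41065 → $47.41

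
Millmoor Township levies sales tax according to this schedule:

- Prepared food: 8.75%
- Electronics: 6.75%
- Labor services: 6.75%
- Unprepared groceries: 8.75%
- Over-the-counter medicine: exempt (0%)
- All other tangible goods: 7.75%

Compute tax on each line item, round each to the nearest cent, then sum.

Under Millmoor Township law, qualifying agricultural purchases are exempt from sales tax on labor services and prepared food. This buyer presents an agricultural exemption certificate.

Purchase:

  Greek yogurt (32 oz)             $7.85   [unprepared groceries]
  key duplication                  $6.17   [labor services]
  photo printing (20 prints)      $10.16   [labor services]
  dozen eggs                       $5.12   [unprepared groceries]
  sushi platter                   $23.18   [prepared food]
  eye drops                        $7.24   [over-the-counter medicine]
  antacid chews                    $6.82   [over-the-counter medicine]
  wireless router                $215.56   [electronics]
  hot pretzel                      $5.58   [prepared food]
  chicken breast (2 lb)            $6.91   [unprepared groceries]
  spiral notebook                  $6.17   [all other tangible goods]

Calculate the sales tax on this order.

Greek yogurt (32 oz) $7.85: unprepared groceries → 8.75% → $0.69
Key duplication $6.17: labor services, buyer-exempt → 0% → $0.00
Photo printing (20 prints) $10.16: labor services, buyer-exempt → 0% → $0.00
Dozen eggs $5.12: unprepared groceries → 8.75% → $0.45
Sushi platter $23.18: prepared food, buyer-exempt → 0% → $0.00
Eye drops $7.24: over-the-counter medicine → 0% → $0.00
Antacid chews $6.82: over-the-counter medicine → 0% → $0.00
Wireless router $215.56: electronics → 6.75% → $14.55
Hot pretzel $5.58: prepared food, buyer-exempt → 0% → $0.00
Chicken breast (2 lb) $6.91: unprepared groceries → 8.75% → $0.60
Spiral notebook $6.17: all other tangible goods → 7.75% → $0.48
Total tax = $0.69 + $0.45 + $14.55 + $0.60 + $0.48 = $16.77

$16.77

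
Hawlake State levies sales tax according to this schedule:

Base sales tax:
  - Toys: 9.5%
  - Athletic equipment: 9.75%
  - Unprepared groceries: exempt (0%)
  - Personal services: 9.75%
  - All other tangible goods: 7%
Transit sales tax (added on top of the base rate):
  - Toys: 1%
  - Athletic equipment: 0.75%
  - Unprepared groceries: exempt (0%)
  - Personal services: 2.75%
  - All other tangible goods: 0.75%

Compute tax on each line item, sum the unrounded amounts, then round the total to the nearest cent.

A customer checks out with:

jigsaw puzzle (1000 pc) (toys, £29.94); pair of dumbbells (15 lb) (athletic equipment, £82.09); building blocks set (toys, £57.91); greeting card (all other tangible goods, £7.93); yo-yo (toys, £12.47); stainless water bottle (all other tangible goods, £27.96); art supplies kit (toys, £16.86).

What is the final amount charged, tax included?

Jigsaw puzzle (1000 pc) £29.94: toys → 9.5% + 1% transit = 10.5% → £3.1437
Pair of dumbbells (15 lb) £82.09: athletic equipment → 9.75% + 0.75% transit = 10.5% → £8.61945
Building blocks set £57.91: toys → 9.5% + 1% transit = 10.5% → £6.08055
Greeting card £7.93: all other tangible goods → 7% + 0.75% transit = 7.75% → £0.614575
Yo-yo £12.47: toys → 9.5% + 1% transit = 10.5% → £1.30935
Stainless water bottle £27.96: all other tangible goods → 7% + 0.75% transit = 7.75% → £2.1669
Art supplies kit £16.86: toys → 9.5% + 1% transit = 10.5% → £1.7703
Subtotal = £235.16; unrounded tax = £23.704825 → £23.70; total due = £258.86

£258.86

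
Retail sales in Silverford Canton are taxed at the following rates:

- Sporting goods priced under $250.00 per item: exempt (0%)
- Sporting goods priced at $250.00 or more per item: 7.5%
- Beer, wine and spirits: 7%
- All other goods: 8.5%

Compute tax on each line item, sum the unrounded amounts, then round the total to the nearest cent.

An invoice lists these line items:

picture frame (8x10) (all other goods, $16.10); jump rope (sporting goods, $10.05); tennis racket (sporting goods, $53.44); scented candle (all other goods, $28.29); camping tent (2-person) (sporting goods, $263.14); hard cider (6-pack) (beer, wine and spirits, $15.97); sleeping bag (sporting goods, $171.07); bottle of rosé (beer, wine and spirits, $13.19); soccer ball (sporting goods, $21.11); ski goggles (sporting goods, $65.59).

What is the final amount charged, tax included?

Picture frame (8x10) $16.10: all other goods → 8.5% → $1.3685
Jump rope $10.05: sporting goods, under $250.00 → 0% → $0.00
Tennis racket $53.44: sporting goods, under $250.00 → 0% → $0.00
Scented candle $28.29: all other goods → 8.5% → $2.40465
Camping tent (2-person) $263.14: sporting goods, $250.00 or more → 7.5% → $19.7355
Hard cider (6-pack) $15.97: beer, wine and spirits → 7% → $1.1179
Sleeping bag $171.07: sporting goods, under $250.00 → 0% → $0.00
Bottle of rosé $13.19: beer, wine and spirits → 7% → $0.9233
Soccer ball $21.11: sporting goods, under $250.00 → 0% → $0.00
Ski goggles $65.59: sporting goods, under $250.00 → 0% → $0.00
Subtotal = $657.95; unrounded tax = $25.54985 → $25.55; total due = $683.50

$683.50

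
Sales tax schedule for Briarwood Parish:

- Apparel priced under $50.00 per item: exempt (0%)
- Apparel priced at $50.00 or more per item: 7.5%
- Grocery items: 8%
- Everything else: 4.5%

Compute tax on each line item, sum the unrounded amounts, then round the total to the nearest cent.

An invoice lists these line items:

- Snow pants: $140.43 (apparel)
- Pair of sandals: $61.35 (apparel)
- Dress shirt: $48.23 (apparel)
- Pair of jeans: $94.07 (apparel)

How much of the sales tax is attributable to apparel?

Snow pants $140.43: apparel, $50.00 or more → 7.5% → $10.53225
Pair of sandals $61.35: apparel, $50.00 or more → 7.5% → $4.60125
Dress shirt $48.23: apparel, under $50.00 → 0% → $0.00
Pair of jeans $94.07: apparel, $50.00 or more → 7.5% → $7.05525
Tax on apparel: unrounded sum = $22.18875 → $22.19

$22.19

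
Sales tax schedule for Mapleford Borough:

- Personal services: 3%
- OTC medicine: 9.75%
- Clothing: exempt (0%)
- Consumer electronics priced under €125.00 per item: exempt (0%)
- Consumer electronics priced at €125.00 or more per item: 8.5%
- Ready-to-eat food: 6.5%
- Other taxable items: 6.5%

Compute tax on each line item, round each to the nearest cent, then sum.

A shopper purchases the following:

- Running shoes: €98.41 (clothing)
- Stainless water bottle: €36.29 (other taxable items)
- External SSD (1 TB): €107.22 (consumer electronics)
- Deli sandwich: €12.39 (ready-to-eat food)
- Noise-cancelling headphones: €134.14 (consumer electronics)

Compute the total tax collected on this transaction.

€14.57

Running shoes €98.41: clothing → 0% → €0.00
Stainless water bottle €36.29: other taxable items → 6.5% → €2.36
External SSD (1 TB) €107.22: consumer electronics, under €125.00 → 0% → €0.00
Deli sandwich €12.39: ready-to-eat food → 6.5% → €0.81
Noise-cancelling headphones €134.14: consumer electronics, €125.00 or more → 8.5% → €11.40
Total tax = €2.36 + €0.81 + €11.40 = €14.57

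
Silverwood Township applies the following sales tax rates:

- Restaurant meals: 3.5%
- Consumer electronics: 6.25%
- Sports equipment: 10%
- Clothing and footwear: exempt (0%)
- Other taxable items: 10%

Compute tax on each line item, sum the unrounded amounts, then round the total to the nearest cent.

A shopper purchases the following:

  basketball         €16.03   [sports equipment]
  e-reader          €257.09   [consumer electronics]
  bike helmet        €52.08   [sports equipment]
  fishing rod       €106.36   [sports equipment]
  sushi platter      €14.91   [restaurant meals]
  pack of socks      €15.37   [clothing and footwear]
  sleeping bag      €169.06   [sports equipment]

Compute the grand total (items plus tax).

Basketball €16.03: sports equipment → 10% → €1.603
E-reader €257.09: consumer electronics → 6.25% → €16.068125
Bike helmet €52.08: sports equipment → 10% → €5.208
Fishing rod €106.36: sports equipment → 10% → €10.636
Sushi platter €14.91: restaurant meals → 3.5% → €0.52185
Pack of socks €15.37: clothing and footwear → 0% → €0.00
Sleeping bag €169.06: sports equipment → 10% → €16.906
Subtotal = €630.90; unrounded tax = €50.942975 → €50.94; total due = €681.84

€681.84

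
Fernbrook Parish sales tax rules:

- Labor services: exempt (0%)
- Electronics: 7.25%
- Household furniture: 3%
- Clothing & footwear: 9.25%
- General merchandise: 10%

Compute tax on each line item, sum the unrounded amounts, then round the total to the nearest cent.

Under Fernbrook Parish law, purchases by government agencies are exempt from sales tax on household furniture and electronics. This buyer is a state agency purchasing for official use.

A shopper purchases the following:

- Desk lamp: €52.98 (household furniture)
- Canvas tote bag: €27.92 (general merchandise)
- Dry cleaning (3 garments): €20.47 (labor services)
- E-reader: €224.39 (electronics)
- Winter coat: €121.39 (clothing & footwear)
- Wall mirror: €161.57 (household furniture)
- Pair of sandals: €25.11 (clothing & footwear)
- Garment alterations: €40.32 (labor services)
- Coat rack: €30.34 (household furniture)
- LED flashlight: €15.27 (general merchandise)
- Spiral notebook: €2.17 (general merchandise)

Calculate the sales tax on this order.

€18.09

Desk lamp €52.98: household furniture, buyer-exempt → 0% → €0.00
Canvas tote bag €27.92: general merchandise → 10% → €2.792
Dry cleaning (3 garments) €20.47: labor services → 0% → €0.00
E-reader €224.39: electronics, buyer-exempt → 0% → €0.00
Winter coat €121.39: clothing & footwear → 9.25% → €11.228575
Wall mirror €161.57: household furniture, buyer-exempt → 0% → €0.00
Pair of sandals €25.11: clothing & footwear → 9.25% → €2.322675
Garment alterations €40.32: labor services → 0% → €0.00
Coat rack €30.34: household furniture, buyer-exempt → 0% → €0.00
LED flashlight €15.27: general merchandise → 10% → €1.527
Spiral notebook €2.17: general merchandise → 10% → €0.217
Unrounded tax sum = €18.08725 → €18.09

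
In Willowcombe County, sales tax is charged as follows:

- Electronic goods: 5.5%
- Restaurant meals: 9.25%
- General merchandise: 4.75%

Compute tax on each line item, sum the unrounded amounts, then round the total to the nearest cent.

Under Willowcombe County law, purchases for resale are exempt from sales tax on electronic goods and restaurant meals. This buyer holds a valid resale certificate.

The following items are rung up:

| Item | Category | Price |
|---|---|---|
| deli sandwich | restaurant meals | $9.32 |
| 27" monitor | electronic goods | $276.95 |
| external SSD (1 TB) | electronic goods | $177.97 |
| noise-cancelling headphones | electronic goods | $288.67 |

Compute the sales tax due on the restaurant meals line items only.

$0.00

Deli sandwich $9.32: restaurant meals, buyer-exempt → 0% → $0.00
Tax on restaurant meals: unrounded sum = $0.00 → $0.00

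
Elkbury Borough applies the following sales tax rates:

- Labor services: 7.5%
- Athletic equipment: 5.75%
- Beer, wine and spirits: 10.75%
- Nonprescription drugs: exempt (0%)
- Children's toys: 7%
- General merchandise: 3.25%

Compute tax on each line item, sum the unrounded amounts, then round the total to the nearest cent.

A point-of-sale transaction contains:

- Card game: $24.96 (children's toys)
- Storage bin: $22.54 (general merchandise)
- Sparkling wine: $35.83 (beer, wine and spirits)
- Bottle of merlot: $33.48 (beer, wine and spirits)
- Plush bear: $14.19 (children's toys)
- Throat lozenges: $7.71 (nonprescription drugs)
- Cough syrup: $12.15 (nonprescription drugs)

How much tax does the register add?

Card game $24.96: children's toys → 7% → $1.7472
Storage bin $22.54: general merchandise → 3.25% → $0.73255
Sparkling wine $35.83: beer, wine and spirits → 10.75% → $3.851725
Bottle of merlot $33.48: beer, wine and spirits → 10.75% → $3.5991
Plush bear $14.19: children's toys → 7% → $0.9933
Throat lozenges $7.71: nonprescription drugs → 0% → $0.00
Cough syrup $12.15: nonprescription drugs → 0% → $0.00
Unrounded tax sum = $10.923875 → $10.92

$10.92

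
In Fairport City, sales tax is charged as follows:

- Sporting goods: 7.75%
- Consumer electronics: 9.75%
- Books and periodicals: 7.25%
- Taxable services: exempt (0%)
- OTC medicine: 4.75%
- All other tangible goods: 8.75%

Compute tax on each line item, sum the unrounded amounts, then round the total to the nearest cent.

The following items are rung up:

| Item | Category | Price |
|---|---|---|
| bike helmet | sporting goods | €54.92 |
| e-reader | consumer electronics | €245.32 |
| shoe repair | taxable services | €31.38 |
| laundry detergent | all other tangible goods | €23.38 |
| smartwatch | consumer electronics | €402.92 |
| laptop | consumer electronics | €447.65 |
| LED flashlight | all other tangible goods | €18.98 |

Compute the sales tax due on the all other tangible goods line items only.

Laundry detergent €23.38: all other tangible goods → 8.75% → €2.04575
LED flashlight €18.98: all other tangible goods → 8.75% → €1.66075
Tax on all other tangible goods: unrounded sum = €3.7065 → €3.71

€3.71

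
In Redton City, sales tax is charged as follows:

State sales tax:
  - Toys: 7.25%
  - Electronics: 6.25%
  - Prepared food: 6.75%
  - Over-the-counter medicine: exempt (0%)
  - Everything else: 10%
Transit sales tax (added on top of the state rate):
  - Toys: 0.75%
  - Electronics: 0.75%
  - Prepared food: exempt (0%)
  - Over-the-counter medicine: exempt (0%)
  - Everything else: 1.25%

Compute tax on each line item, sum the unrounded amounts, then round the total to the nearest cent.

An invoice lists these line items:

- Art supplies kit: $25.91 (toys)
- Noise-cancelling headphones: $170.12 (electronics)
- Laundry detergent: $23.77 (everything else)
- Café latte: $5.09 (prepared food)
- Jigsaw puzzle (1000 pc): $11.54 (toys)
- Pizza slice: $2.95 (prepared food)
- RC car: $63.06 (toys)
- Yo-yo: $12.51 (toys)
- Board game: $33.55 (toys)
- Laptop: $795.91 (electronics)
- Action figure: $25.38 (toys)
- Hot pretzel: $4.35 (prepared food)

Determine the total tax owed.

$84.89

Art supplies kit $25.91: toys → 7.25% + 0.75% transit = 8% → $2.0728
Noise-cancelling headphones $170.12: electronics → 6.25% + 0.75% transit = 7% → $11.9084
Laundry detergent $23.77: everything else → 10% + 1.25% transit = 11.25% → $2.674125
Café latte $5.09: prepared food → 6.75% + 0% transit = 6.75% → $0.343575
Jigsaw puzzle (1000 pc) $11.54: toys → 7.25% + 0.75% transit = 8% → $0.9232
Pizza slice $2.95: prepared food → 6.75% + 0% transit = 6.75% → $0.199125
RC car $63.06: toys → 7.25% + 0.75% transit = 8% → $5.0448
Yo-yo $12.51: toys → 7.25% + 0.75% transit = 8% → $1.0008
Board game $33.55: toys → 7.25% + 0.75% transit = 8% → $2.684
Laptop $795.91: electronics → 6.25% + 0.75% transit = 7% → $55.7137
Action figure $25.38: toys → 7.25% + 0.75% transit = 8% → $2.0304
Hot pretzel $4.35: prepared food → 6.75% + 0% transit = 6.75% → $0.293625
Unrounded tax sum = $84.88855 → $84.89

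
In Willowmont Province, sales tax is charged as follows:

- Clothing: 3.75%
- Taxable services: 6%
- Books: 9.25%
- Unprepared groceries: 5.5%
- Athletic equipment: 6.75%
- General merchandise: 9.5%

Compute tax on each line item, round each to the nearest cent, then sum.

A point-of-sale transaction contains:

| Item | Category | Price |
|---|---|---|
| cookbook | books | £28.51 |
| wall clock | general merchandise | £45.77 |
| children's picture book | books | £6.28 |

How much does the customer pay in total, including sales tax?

£88.13

Cookbook £28.51: books → 9.25% → £2.64
Wall clock £45.77: general merchandise → 9.5% → £4.35
Children's picture book £6.28: books → 9.25% → £0.58
Subtotal = £80.56; tax = £7.57; total due = £88.13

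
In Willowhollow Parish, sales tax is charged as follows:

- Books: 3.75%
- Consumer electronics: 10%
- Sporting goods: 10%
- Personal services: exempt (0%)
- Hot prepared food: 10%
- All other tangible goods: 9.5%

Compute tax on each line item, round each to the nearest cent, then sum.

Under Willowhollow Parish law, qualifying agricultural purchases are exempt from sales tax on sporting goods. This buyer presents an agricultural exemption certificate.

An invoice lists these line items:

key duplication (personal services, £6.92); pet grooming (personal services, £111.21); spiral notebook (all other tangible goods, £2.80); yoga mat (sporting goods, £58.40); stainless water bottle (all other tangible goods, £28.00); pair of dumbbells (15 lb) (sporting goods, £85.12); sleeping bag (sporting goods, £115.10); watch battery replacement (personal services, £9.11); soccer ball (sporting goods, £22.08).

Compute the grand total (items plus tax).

£441.67

Key duplication £6.92: personal services → 0% → £0.00
Pet grooming £111.21: personal services → 0% → £0.00
Spiral notebook £2.80: all other tangible goods → 9.5% → £0.27
Yoga mat £58.40: sporting goods, buyer-exempt → 0% → £0.00
Stainless water bottle £28.00: all other tangible goods → 9.5% → £2.66
Pair of dumbbells (15 lb) £85.12: sporting goods, buyer-exempt → 0% → £0.00
Sleeping bag £115.10: sporting goods, buyer-exempt → 0% → £0.00
Watch battery replacement £9.11: personal services → 0% → £0.00
Soccer ball £22.08: sporting goods, buyer-exempt → 0% → £0.00
Subtotal = £438.74; tax = £2.93; total due = £441.67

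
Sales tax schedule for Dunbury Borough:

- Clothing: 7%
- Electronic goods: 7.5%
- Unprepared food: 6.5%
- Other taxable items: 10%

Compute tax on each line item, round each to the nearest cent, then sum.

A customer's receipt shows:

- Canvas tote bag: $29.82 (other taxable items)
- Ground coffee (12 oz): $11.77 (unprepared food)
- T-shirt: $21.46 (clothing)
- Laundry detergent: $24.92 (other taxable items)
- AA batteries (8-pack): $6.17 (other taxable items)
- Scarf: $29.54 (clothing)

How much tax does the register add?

$10.43

Canvas tote bag $29.82: other taxable items → 10% → $2.98
Ground coffee (12 oz) $11.77: unprepared food → 6.5% → $0.77
T-shirt $21.46: clothing → 7% → $1.50
Laundry detergent $24.92: other taxable items → 10% → $2.49
AA batteries (8-pack) $6.17: other taxable items → 10% → $0.62
Scarf $29.54: clothing → 7% → $2.07
Total tax = $2.98 + $0.77 + $1.50 + $2.49 + $0.62 + $2.07 = $10.43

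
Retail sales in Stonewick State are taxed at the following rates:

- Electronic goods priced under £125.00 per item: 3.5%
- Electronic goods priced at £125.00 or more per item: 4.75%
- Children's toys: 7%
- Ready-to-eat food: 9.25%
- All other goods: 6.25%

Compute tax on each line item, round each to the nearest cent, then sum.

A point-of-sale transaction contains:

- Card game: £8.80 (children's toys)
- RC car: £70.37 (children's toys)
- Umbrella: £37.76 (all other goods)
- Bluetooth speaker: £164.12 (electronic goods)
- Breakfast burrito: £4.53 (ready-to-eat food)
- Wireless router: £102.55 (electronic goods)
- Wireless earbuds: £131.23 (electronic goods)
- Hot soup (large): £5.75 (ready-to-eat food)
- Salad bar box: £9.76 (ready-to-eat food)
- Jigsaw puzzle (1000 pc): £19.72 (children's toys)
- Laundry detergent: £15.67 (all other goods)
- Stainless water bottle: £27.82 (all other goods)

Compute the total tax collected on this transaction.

Card game £8.80: children's toys → 7% → £0.62
RC car £70.37: children's toys → 7% → £4.93
Umbrella £37.76: all other goods → 6.25% → £2.36
Bluetooth speaker £164.12: electronic goods, £125.00 or more → 4.75% → £7.80
Breakfast burrito £4.53: ready-to-eat food → 9.25% → £0.42
Wireless router £102.55: electronic goods, under £125.00 → 3.5% → £3.59
Wireless earbuds £131.23: electronic goods, £125.00 or more → 4.75% → £6.23
Hot soup (large) £5.75: ready-to-eat food → 9.25% → £0.53
Salad bar box £9.76: ready-to-eat food → 9.25% → £0.90
Jigsaw puzzle (1000 pc) £19.72: children's toys → 7% → £1.38
Laundry detergent £15.67: all other goods → 6.25% → £0.98
Stainless water bottle £27.82: all other goods → 6.25% → £1.74
Total tax = £0.62 + £4.93 + £2.36 + £7.80 + £0.42 + £3.59 + £6.23 + £0.53 + £0.90 + £1.38 + £0.98 + £1.74 = £31.48

£31.48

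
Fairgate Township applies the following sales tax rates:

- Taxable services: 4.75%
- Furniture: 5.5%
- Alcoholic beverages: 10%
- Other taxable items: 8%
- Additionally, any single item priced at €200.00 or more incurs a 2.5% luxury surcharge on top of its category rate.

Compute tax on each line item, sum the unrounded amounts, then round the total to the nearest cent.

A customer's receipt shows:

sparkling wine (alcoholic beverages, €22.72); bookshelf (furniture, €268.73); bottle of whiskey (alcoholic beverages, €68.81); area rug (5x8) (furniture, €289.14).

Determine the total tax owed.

Sparkling wine €22.72: alcoholic beverages → 10% → €2.272
Bookshelf €268.73: furniture → 5.5% + 2.5% surcharge = 8% → €21.4984
Bottle of whiskey €68.81: alcoholic beverages → 10% → €6.881
Area rug (5x8) €289.14: furniture → 5.5% + 2.5% surcharge = 8% → €23.1312
Unrounded tax sum = €53.7826 → €53.78

€53.78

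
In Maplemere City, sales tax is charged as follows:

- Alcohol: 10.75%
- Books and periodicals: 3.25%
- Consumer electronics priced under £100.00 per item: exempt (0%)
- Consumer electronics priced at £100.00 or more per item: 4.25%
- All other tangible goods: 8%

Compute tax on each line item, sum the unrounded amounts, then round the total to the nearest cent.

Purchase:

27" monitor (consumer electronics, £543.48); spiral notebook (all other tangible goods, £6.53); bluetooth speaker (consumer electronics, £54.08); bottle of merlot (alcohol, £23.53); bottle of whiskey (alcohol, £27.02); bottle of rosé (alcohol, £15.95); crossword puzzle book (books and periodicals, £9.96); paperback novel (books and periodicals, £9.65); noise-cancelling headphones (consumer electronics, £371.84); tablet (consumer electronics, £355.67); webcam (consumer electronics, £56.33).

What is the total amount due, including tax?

27" monitor £543.48: consumer electronics, £100.00 or more → 4.25% → £23.0979
Spiral notebook £6.53: all other tangible goods → 8% → £0.5224
Bluetooth speaker £54.08: consumer electronics, under £100.00 → 0% → £0.00
Bottle of merlot £23.53: alcohol → 10.75% → £2.529475
Bottle of whiskey £27.02: alcohol → 10.75% → £2.90465
Bottle of rosé £15.95: alcohol → 10.75% → £1.714625
Crossword puzzle book £9.96: books and periodicals → 3.25% → £0.3237
Paperback novel £9.65: books and periodicals → 3.25% → £0.313625
Noise-cancelling headphones £371.84: consumer electronics, £100.00 or more → 4.25% → £15.8032
Tablet £355.67: consumer electronics, £100.00 or more → 4.25% → £15.115975
Webcam £56.33: consumer electronics, under £100.00 → 0% → £0.00
Subtotal = £1474.04; unrounded tax = £62.32555 → £62.33; total due = £1536.37

£1536.37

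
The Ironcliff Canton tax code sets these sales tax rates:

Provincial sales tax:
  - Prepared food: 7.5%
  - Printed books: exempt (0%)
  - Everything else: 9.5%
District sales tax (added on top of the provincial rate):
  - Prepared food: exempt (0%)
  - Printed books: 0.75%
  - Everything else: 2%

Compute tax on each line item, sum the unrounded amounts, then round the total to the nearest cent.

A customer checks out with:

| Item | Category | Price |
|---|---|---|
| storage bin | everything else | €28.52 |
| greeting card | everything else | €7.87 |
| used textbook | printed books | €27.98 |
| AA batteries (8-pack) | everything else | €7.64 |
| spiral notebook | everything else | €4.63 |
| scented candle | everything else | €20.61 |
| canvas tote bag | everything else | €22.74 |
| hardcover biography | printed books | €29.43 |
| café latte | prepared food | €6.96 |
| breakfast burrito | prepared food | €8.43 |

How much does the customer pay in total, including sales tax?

€176.98

Storage bin €28.52: everything else → 9.5% + 2% district = 11.5% → €3.2798
Greeting card €7.87: everything else → 9.5% + 2% district = 11.5% → €0.90505
Used textbook €27.98: printed books → 0% + 0.75% district = 0.75% → €0.20985
AA batteries (8-pack) €7.64: everything else → 9.5% + 2% district = 11.5% → €0.8786
Spiral notebook €4.63: everything else → 9.5% + 2% district = 11.5% → €0.53245
Scented candle €20.61: everything else → 9.5% + 2% district = 11.5% → €2.37015
Canvas tote bag €22.74: everything else → 9.5% + 2% district = 11.5% → €2.6151
Hardcover biography €29.43: printed books → 0% + 0.75% district = 0.75% → €0.220725
Café latte €6.96: prepared food → 7.5% + 0% district = 7.5% → €0.522
Breakfast burrito €8.43: prepared food → 7.5% + 0% district = 7.5% → €0.63225
Subtotal = €164.81; unrounded tax = €12.165975 → €12.17; total due = €176.98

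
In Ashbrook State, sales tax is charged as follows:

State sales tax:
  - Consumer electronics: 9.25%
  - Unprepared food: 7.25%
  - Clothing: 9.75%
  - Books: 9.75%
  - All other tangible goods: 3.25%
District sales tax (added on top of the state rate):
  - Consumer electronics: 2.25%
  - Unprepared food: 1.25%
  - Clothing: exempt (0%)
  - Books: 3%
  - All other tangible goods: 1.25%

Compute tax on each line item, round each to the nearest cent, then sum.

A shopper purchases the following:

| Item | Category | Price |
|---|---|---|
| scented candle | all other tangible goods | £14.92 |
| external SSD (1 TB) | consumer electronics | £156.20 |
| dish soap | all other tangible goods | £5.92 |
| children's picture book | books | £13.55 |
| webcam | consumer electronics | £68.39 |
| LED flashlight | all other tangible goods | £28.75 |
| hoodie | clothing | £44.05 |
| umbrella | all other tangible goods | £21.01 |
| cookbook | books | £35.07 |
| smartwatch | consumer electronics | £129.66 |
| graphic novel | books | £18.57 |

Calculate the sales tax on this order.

Scented candle £14.92: all other tangible goods → 3.25% + 1.25% district = 4.5% → £0.67
External SSD (1 TB) £156.20: consumer electronics → 9.25% + 2.25% district = 11.5% → £17.96
Dish soap £5.92: all other tangible goods → 3.25% + 1.25% district = 4.5% → £0.27
Children's picture book £13.55: books → 9.75% + 3% district = 12.75% → £1.73
Webcam £68.39: consumer electronics → 9.25% + 2.25% district = 11.5% → £7.86
LED flashlight £28.75: all other tangible goods → 3.25% + 1.25% district = 4.5% → £1.29
Hoodie £44.05: clothing → 9.75% + 0% district = 9.75% → £4.29
Umbrella £21.01: all other tangible goods → 3.25% + 1.25% district = 4.5% → £0.95
Cookbook £35.07: books → 9.75% + 3% district = 12.75% → £4.47
Smartwatch £129.66: consumer electronics → 9.25% + 2.25% district = 11.5% → £14.91
Graphic novel £18.57: books → 9.75% + 3% district = 12.75% → £2.37
Total tax = £0.67 + £17.96 + £0.27 + £1.73 + £7.86 + £1.29 + £4.29 + £0.95 + £4.47 + £14.91 + £2.37 = £56.77

£56.77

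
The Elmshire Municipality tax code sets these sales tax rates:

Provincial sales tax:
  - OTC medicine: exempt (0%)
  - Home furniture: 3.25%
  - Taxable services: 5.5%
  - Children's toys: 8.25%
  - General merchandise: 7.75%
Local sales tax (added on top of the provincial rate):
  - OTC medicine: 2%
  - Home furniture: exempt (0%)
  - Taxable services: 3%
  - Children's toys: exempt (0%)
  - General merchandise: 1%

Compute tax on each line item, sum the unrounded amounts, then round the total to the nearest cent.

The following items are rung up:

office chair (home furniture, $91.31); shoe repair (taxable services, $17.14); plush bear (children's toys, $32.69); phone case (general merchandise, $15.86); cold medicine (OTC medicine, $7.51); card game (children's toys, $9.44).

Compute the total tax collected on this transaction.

$9.44

Office chair $91.31: home furniture → 3.25% + 0% local = 3.25% → $2.967575
Shoe repair $17.14: taxable services → 5.5% + 3% local = 8.5% → $1.4569
Plush bear $32.69: children's toys → 8.25% + 0% local = 8.25% → $2.696925
Phone case $15.86: general merchandise → 7.75% + 1% local = 8.75% → $1.38775
Cold medicine $7.51: OTC medicine → 0% + 2% local = 2% → $0.1502
Card game $9.44: children's toys → 8.25% + 0% local = 8.25% → $0.7788
Unrounded tax sum = $9.43815 → $9.44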